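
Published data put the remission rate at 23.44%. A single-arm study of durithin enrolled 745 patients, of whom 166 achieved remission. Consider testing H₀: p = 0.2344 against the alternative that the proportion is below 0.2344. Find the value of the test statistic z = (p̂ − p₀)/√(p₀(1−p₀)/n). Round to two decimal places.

p̂ = 166/745 ≈ 0.2228.
Standard error under H₀: √(0.2344×0.7656/745) = 0.0155.
z = (0.2228 − 0.2344)/0.0155 = -0.0116/0.0155 = -0.75.

z = -0.75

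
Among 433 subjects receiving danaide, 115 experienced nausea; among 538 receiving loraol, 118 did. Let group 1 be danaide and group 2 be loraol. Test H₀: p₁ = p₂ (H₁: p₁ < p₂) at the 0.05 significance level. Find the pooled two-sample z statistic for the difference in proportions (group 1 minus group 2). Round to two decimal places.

p̂₁ = 115/433 ≈ 0.2656, p̂₂ = 118/538 ≈ 0.2193.
Pooled p̂ = (115+118)/(433+538) = 233/971 = 0.2400.
SE = √(p̂(1−p̂)(1/n₁+1/n₂)) = √(0.2400·0.7600·0.0041682) = √(0.000760191) = 0.0276.
z = (0.2656 − 0.2193)/0.0276 = 0.0463/0.0276 = 1.68.
p-value = P(Z < 1.678) ≈ 0.9533, so at α = 0.05 we fail to reject H₀.

z = 1.68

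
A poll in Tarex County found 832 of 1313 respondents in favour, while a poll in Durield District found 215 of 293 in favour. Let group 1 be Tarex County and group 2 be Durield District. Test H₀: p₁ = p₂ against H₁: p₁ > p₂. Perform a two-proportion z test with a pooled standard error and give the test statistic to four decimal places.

p̂₁ = 832/1313 = 0.633663, p̂₂ = 215/293 = 0.733788.
Pooled p̂ = (832+215)/(1313+293) = 1047/1606 = 0.651930.
SE = √(p̂(1−p̂)(1/n₁+1/n₂)) = √(0.651930·0.348070·0.00417458) = √(0.000947285) = 0.030778.
z = (0.633663 − 0.733788)/0.030778 = -0.100125/0.030778 = -3.2531.
p-value = P(Z > -3.253) ≈ 0.9994.

z = -3.2531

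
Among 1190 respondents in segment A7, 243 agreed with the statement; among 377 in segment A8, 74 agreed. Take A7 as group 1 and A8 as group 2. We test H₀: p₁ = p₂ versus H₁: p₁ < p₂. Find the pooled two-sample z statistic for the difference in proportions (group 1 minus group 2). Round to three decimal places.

z = 0.333

p̂₁ = 243/1190 ≈ 0.20420, p̂₂ = 74/377 ≈ 0.19629.
Pooled p̂ = (243+74)/(1190+377) = 317/1567 = 0.20230.
SE = √(0.161373 × 0.00349286) = 0.02374.
z = (0.20420 − 0.19629)/0.02374 = 0.00791/0.02374 = 0.333.
p-value = P(Z < 0.333) ≈ 0.6306.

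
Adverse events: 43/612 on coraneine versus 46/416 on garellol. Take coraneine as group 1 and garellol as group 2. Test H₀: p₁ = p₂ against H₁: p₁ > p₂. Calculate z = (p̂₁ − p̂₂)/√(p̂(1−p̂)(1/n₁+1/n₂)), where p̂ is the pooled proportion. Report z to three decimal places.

z = -2.256

p̂₁ = 43/612 = 0.07026, p̂₂ = 46/416 = 0.11058.
Pooled p̂ = (43+46)/(612+416) = 89/1028 = 0.08658.
SE = √(0.0790805 × 0.00403783) = 0.01787.
z = (0.07026 − 0.11058)/0.01787 = -0.04032/0.01787 = -2.256.
p-value = P(Z > -2.256) ≈ 0.9880.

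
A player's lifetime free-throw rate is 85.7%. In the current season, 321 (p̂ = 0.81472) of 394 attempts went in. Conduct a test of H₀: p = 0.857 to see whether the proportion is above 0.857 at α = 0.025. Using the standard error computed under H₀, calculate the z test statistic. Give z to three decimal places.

p̂ = 321/394 ≈ 0.81472.
SE = √(p₀(1−p₀)/n) = √(0.12255/394) = 0.01764.
z = (0.81472 − 0.857)/0.01764 = -0.04228/0.01764 = -2.397.
p-value = P(Z > -2.397) ≈ 0.9917. With α = 0.025, fail to reject H₀.

z = -2.397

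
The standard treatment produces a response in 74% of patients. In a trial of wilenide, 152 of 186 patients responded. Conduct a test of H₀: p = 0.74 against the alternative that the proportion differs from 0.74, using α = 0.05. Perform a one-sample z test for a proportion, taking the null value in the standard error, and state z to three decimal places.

p̂ = 152/186 = 0.81720.
Under H₀, SE = √(0.74·0.26/186) = √(0.00103441) = 0.03216.
z = (0.81720 − 0.74)/0.03216 = 0.07720/0.03216 = 2.400.
Two-sided p-value ≈ 2·Φ(−2.400) = 0.0164; since p < α = 0.05, reject H₀.

z = 2.400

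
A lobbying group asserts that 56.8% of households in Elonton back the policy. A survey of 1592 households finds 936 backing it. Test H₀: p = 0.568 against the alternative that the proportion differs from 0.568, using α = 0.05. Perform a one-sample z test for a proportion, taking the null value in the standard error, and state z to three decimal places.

z = 1.606

p̂ = 936/1592 = 0.587940.
Standard error under H₀: √(0.568×0.432/1592) = 0.012415.
z = (0.587940 − 0.568)/0.012415 = 0.019940/0.012415 = 1.606.
p-value = 2·P(Z > 1.606) ≈ 0.1083; since p > α = 0.05, fail to reject H₀.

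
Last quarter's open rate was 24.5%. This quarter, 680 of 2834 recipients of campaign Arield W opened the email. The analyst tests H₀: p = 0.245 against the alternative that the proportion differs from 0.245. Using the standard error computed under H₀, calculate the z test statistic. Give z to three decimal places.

p̂ = 680/2834 = 0.23994.
Standard error under H₀: √(0.245×0.755/2834) = 0.00808.
z = (0.23994 − 0.245)/0.00808 = -0.00506/0.00808 = -0.626.
Two-sided p-value ≈ 2·Φ(−0.626) = 0.5314.

z = -0.626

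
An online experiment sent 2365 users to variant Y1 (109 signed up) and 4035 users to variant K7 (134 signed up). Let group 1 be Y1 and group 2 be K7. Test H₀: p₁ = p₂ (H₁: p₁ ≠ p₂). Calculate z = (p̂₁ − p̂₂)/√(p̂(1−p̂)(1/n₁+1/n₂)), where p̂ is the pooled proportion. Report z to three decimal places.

z = 2.602

p̂₁ = 109/2365 = 0.04609, p̂₂ = 134/4035 = 0.03321.
Pooled p̂ = (109+134)/(2365+4035) = 243/6400 = 0.03797.
SE = √(0.0365271 × 0.000670664) = 0.00495.
z = (0.04609 − 0.03321)/0.00495 = 0.01288/0.00495 = 2.602.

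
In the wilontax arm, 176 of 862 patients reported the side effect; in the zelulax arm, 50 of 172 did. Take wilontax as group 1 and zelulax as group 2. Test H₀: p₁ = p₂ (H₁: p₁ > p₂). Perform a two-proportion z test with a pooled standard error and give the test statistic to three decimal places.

z = -2.507

p̂₁ = 176/862 = 0.20418, p̂₂ = 50/172 = 0.29070.
Pooled p̂ = (176+50)/(862+172) = 226/1034 = 0.21857.
SE = √(0.170796 × 0.00697405) = 0.03451.
z = (0.20418 − 0.29070)/0.03451 = -0.08652/0.03451 = -2.507.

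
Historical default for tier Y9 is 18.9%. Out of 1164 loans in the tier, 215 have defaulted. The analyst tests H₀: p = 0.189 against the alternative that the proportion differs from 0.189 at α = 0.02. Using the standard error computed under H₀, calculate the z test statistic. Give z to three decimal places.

z = -0.374

p̂ = 215/1164 ≈ 0.18471.
Under H₀, SE = √(0.189·0.811/1164) = √(0.000131683) = 0.01148.
z = (0.18471 − 0.189)/0.01148 = -0.00429/0.01148 = -0.374.
p-value = 2·P(Z > 0.374) ≈ 0.7084; since p > α = 0.02, fail to reject H₀.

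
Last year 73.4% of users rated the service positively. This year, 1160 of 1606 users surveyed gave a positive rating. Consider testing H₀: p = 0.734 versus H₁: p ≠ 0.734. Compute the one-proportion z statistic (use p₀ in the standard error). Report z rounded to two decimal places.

p̂ = 1160/1606 = 0.7223.
SE = √(p₀(1−p₀)/n) = √(0.19524/1606) = 0.0110.
z = (0.7223 − 0.734)/0.0110 = -0.0117/0.0110 = -1.06.

z = -1.06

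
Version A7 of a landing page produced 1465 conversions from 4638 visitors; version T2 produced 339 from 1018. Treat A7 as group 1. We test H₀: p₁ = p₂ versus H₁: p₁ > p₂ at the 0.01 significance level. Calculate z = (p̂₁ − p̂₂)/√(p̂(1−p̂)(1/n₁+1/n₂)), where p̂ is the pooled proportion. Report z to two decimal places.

p̂₁ = 1465/4638 ≈ 0.3159, p̂₂ = 339/1018 ≈ 0.3330.
Pooled p̂ = (1465+339)/(4638+1018) = 1804/5656 = 0.3190.
SE = √(0.217222 × 0.00119793) = 0.0161.
z = (0.3159 − 0.3330)/0.0161 = -0.0171/0.0161 = -1.06.
p-value = P(Z > -1.062) ≈ 0.8560, so at α = 0.01 we fail to reject H₀.

z = -1.06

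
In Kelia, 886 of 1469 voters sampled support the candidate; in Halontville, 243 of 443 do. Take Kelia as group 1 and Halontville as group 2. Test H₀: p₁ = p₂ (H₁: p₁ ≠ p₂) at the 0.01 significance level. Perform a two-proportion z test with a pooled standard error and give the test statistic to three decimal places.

z = 2.048

p̂₁ = 886/1469 = 0.603131, p̂₂ = 243/443 = 0.548533.
Pooled p̂ = (886+243)/(1469+443) = 1129/1912 = 0.590481.
SE = √(0.241813 × 0.00293807) = 0.026655.
z = (0.603131 − 0.548533)/0.026655 = 0.054598/0.026655 = 2.048.
p-value = 2·P(Z > 2.048) ≈ 0.0405; since p > α = 0.01, fail to reject H₀.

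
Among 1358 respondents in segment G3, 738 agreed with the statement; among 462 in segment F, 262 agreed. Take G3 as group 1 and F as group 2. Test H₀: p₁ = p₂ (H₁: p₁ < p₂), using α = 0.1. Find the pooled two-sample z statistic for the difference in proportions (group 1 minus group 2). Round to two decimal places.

z = -0.88

p̂₁ = 738/1358 ≈ 0.5434, p̂₂ = 262/462 ≈ 0.5671.
Pooled p̂ = (738+262)/(1358+462) = 1000/1820 = 0.5495.
SE = √(p̂(1−p̂)(1/n₁+1/n₂)) = √(0.5495·0.4505·0.00290088) = √(0.000718126) = 0.0268.
z = (0.5434 − 0.5671)/0.0268 = -0.0237/0.0268 = -0.88.
p-value = P(Z < -0.883) ≈ 0.1887, so at α = 0.1 we fail to reject H₀.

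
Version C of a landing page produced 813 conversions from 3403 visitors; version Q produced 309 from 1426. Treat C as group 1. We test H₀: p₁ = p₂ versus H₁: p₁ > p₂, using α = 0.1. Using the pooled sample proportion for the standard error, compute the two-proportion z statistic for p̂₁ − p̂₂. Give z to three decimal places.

p̂₁ = 813/3403 = 0.23891, p̂₂ = 309/1426 = 0.21669.
Pooled p̂ = (813+309)/(3403+1426) = 1122/4829 = 0.23235.
SE = √(p̂(1−p̂)(1/n₁+1/n₂)) = √(0.23235·0.76765·0.000995121) = √(0.000177491) = 0.01332.
z = (0.23891 − 0.21669)/0.01332 = 0.02222/0.01332 = 1.668.
p-value = P(Z > 1.668) ≈ 0.0477; since p < α = 0.1, reject H₀.

z = 1.668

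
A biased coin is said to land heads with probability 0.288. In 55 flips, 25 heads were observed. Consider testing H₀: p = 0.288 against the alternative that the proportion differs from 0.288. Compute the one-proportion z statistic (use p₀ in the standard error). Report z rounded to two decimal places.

p̂ = 25/55 ≈ 0.4545.
Standard error under H₀: √(0.288×0.712/55) = 0.0611.
z = (0.4545 − 0.288)/0.0611 = 0.1665/0.0611 = 2.73.

z = 2.73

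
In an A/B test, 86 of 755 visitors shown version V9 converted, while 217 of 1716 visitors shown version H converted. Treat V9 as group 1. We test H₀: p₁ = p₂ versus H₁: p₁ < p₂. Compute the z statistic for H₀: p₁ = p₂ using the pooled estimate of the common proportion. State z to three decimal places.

z = -0.876

p̂₁ = 86/755 ≈ 0.11391, p̂₂ = 217/1716 ≈ 0.12646.
Pooled p̂ = (86+217)/(755+1716) = 303/2471 = 0.12262.
SE = √(p̂(1−p̂)(1/n₁+1/n₂)) = √(0.12262·0.87738·0.00190725) = √(0.000205194) = 0.01432.
z = (0.11391 − 0.12646)/0.01432 = -0.01255/0.01432 = -0.876.
p-value = P(Z < -0.876) ≈ 0.1905.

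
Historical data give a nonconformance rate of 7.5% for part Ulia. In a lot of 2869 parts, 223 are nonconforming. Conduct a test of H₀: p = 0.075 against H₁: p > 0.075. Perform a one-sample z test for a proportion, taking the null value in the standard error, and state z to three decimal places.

p̂ = 223/2869 ≈ 0.07773.
Under H₀, SE = √(0.075·0.925/2869) = √(2.41809e-05) = 0.00492.
z = (0.07773 − 0.075)/0.00492 = 0.00273/0.00492 = 0.555.
p-value = P(Z > 0.555) ≈ 0.2896.

z = 0.555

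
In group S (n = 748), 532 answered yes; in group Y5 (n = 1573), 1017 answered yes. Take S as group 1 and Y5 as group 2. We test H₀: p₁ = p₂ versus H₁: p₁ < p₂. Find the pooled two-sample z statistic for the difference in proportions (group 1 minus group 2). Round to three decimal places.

z = 3.092

p̂₁ = 532/748 = 0.711230, p̂₂ = 1017/1573 = 0.646535.
Pooled p̂ = (532+1017)/(748+1573) = 1549/2321 = 0.667385.
SE = √(0.221982 × 0.00197263) = 0.020926.
z = (0.711230 − 0.646535)/0.020926 = 0.064695/0.020926 = 3.092.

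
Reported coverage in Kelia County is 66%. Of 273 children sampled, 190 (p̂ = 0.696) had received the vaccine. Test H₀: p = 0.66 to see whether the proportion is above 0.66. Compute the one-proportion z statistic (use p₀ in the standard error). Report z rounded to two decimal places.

z = 1.25

p̂ = 190/273 = 0.6960.
SE = √(p₀(1−p₀)/n) = √(0.2244/273) = 0.0287.
z = (0.6960 − 0.66)/0.0287 = 0.0360/0.0287 = 1.25.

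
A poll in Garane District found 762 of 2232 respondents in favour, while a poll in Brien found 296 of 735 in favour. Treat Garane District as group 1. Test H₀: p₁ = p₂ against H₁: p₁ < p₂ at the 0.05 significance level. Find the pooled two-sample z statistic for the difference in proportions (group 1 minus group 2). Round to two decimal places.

z = -3.01

p̂₁ = 762/2232 = 0.34140, p̂₂ = 296/735 = 0.40272.
Pooled p̂ = (762+296)/(2232+735) = 1058/2967 = 0.35659.
SE = √(0.229433 × 0.00180857) = 0.02037.
z = (0.34140 − 0.40272)/0.02037 = -0.06132/0.02037 = -3.01.
p-value = P(Z < -3.010) ≈ 0.0013, so at α = 0.05 we reject H₀.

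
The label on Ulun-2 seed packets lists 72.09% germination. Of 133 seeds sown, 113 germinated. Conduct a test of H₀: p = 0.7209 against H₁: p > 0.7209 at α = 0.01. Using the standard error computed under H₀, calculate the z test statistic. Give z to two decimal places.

z = 3.31

p̂ = 113/133 ≈ 0.8496.
Standard error under H₀: √(0.7209×0.2791/133) = 0.0389.
z = (0.8496 − 0.7209)/0.0389 = 0.1287/0.0389 = 3.31.
p-value = P(Z > 3.310) ≈ 0.0005; since p < α = 0.01, reject H₀.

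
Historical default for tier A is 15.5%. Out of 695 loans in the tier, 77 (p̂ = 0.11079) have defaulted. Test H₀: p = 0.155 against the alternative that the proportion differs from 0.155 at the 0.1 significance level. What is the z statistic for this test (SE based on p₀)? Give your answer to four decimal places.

z = -3.2204

p̂ = 77/695 ≈ 0.110791.
Under H₀, SE = √(0.155·0.845/695) = √(0.000188453) = 0.013728.
z = (0.110791 − 0.155)/0.013728 = -0.044209/0.013728 = -3.2204.
p-value = 2·P(Z > 3.220) ≈ 0.0013; since p < α = 0.1, reject H₀.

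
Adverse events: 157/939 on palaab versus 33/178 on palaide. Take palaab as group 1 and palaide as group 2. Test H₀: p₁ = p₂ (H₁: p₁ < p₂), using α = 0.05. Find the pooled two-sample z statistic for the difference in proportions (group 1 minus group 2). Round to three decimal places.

p̂₁ = 157/939 = 0.16720, p̂₂ = 33/178 = 0.18539.
Pooled p̂ = (157+33)/(939+178) = 190/1117 = 0.17010.
SE = √(p̂(1−p̂)(1/n₁+1/n₂)) = √(0.17010·0.82990·0.00668294) = √(0.000943397) = 0.03071.
z = (0.16720 − 0.18539)/0.03071 = -0.01819/0.03071 = -0.592.
p-value = P(Z < -0.592) ≈ 0.2768; since p > α = 0.05, fail to reject H₀.

z = -0.592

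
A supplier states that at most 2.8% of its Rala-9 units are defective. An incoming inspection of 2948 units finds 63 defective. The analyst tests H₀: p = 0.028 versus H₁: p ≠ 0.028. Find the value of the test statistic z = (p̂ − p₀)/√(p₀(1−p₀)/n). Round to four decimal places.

z = -2.1819

p̂ = 63/2948 = 0.0213704.
Standard error under H₀: √(0.028×0.972/2948) = 0.0030384.
z = (0.0213704 − 0.028)/0.0030384 = -0.0066296/0.0030384 = -2.1819.
p-value = 2·P(Z > 2.182) ≈ 0.0291.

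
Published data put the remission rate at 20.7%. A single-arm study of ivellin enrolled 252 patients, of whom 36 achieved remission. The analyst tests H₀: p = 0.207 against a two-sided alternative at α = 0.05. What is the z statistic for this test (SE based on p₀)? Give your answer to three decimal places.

z = -2.513

p̂ = 36/252 ≈ 0.14286.
Standard error under H₀: √(0.207×0.793/252) = 0.02552.
z = (0.14286 − 0.207)/0.02552 = -0.06414/0.02552 = -2.513.
Two-sided p-value ≈ 2·Φ(−2.513) = 0.0120, so at α = 0.05 we reject H₀.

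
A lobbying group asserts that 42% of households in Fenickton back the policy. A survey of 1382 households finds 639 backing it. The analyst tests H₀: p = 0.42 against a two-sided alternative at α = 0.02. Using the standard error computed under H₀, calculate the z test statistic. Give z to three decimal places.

z = 3.192

p̂ = 639/1382 ≈ 0.4623734.
Standard error under H₀: √(0.42×0.58/1382) = 0.0132765.
z = (0.4623734 − 0.42)/0.0132765 = 0.0423734/0.0132765 = 3.192.
Two-sided p-value ≈ 2·Φ(−3.192) = 0.0014; since p < α = 0.02, reject H₀.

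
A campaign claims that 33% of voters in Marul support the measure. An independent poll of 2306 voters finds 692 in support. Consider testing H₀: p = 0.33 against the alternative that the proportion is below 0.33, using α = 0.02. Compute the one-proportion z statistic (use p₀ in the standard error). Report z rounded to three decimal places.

z = -3.055

p̂ = 692/2306 ≈ 0.30009.
SE = √(p₀(1−p₀)/n) = √(0.2211/2306) = 0.00979.
z = (0.30009 − 0.33)/0.00979 = -0.02991/0.00979 = -3.055.
p-value = P(Z < -3.055) ≈ 0.0011; since p < α = 0.02, reject H₀.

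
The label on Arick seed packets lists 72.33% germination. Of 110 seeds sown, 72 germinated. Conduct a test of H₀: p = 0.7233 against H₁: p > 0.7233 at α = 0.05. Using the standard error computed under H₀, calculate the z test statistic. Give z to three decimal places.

p̂ = 72/110 = 0.65455.
Standard error under H₀: √(0.7233×0.2767/110) = 0.04265.
z = (0.65455 − 0.7233)/0.04265 = -0.06875/0.04265 = -1.612.
p-value = P(Z > -1.612) ≈ 0.9465, so at α = 0.05 we fail to reject H₀.

z = -1.612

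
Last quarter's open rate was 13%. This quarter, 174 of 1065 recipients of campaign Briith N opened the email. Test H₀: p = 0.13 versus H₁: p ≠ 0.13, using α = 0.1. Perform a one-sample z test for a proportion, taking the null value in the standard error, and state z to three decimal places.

z = 3.239

p̂ = 174/1065 = 0.163380.
SE = √(p₀(1−p₀)/n) = √(0.1131/1065) = 0.010305.
z = (0.163380 − 0.13)/0.010305 = 0.033380/0.010305 = 3.239.
Two-sided p-value ≈ 2·Φ(−3.239) = 0.0012; since p < α = 0.1, reject H₀.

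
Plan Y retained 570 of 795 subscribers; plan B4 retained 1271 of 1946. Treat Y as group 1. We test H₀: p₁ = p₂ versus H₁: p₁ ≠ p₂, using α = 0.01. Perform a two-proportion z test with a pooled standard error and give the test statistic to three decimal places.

z = 3.230

p̂₁ = 570/795 = 0.71698, p̂₂ = 1271/1946 = 0.65313.
Pooled p̂ = (570+1271)/(795+1946) = 1841/2741 = 0.67165.
SE = √(p̂(1−p̂)(1/n₁+1/n₂)) = √(0.67165·0.32835·0.00177174) = √(0.00039073) = 0.01977.
z = (0.71698 − 0.65313)/0.01977 = 0.06385/0.01977 = 3.230.
Two-sided p-value ≈ 2·Φ(−3.230) = 0.0012; since p < α = 0.01, reject H₀.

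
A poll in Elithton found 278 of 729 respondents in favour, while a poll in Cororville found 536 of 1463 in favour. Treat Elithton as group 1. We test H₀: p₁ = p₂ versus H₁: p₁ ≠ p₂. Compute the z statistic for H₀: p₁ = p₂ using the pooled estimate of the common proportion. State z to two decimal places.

z = 0.68

p̂₁ = 278/729 ≈ 0.3813, p̂₂ = 536/1463 ≈ 0.3664.
Pooled p̂ = (278+536)/(729+1463) = 814/2192 = 0.3714.
SE = √(0.233449 × 0.00205527) = 0.0219.
z = (0.3813 − 0.3664)/0.0219 = 0.0149/0.0219 = 0.68.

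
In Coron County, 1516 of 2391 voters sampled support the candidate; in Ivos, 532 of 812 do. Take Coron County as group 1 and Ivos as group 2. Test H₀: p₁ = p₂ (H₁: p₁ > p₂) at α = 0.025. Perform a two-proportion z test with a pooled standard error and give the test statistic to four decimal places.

p̂₁ = 1516/2391 ≈ 0.634044, p̂₂ = 532/812 ≈ 0.655172.
Pooled p̂ = (1516+532)/(2391+812) = 2048/3203 = 0.639401.
SE = √(0.230567 × 0.00164976) = 0.019503.
z = (0.634044 − 0.655172)/0.019503 = -0.021128/0.019503 = -1.0833.
p-value = P(Z > -1.083) ≈ 0.8607; since p > α = 0.025, fail to reject H₀.

z = -1.0833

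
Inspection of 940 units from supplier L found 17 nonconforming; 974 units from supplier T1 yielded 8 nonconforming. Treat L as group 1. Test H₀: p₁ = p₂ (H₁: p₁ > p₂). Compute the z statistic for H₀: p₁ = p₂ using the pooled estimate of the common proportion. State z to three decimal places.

z = 1.902

p̂₁ = 17/940 = 0.018085, p̂₂ = 8/974 = 0.008214.
Pooled p̂ = (17+8)/(940+974) = 25/1914 = 0.013062.
SE = √(p̂(1−p̂)(1/n₁+1/n₂)) = √(0.013062·0.986938·0.00209052) = √(2.6949e-05) = 0.005191.
z = (0.018085 − 0.008214)/0.005191 = 0.009871/0.005191 = 1.902.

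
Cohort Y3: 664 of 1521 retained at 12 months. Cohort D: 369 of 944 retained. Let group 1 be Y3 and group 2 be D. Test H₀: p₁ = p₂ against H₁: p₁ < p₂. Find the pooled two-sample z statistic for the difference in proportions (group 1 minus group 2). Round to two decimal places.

z = 2.23

p̂₁ = 664/1521 = 0.43655, p̂₂ = 369/944 = 0.39089.
Pooled p̂ = (664+369)/(1521+944) = 1033/2465 = 0.41907.
SE = √(0.24345 × 0.00171678) = 0.02044.
z = (0.43655 − 0.39089)/0.02044 = 0.04566/0.02044 = 2.23.
p-value = P(Z < 2.234) ≈ 0.9872.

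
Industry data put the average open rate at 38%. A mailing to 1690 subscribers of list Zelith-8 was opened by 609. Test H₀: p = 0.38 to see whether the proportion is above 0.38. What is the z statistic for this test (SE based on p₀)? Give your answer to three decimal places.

z = -1.664

p̂ = 609/1690 = 0.360355.
Under H₀, SE = √(0.38·0.62/1690) = √(0.000139408) = 0.011807.
z = (0.360355 − 0.38)/0.011807 = -0.019645/0.011807 = -1.664.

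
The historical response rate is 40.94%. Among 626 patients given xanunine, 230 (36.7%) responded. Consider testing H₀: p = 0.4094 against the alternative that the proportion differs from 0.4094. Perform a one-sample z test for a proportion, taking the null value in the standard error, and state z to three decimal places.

z = -2.136

p̂ = 230/626 ≈ 0.367412.
Standard error under H₀: √(0.4094×0.5906/626) = 0.019653.
z = (0.367412 − 0.4094)/0.019653 = -0.041988/0.019653 = -2.136.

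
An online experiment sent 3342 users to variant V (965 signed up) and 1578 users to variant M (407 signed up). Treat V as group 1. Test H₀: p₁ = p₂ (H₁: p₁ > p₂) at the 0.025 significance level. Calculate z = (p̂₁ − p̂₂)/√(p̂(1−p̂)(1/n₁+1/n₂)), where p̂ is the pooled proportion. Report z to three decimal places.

p̂₁ = 965/3342 = 0.288749, p̂₂ = 407/1578 = 0.257921.
Pooled p̂ = (965+407)/(3342+1578) = 1372/4920 = 0.278862.
SE = √(p̂(1−p̂)(1/n₁+1/n₂)) = √(0.278862·0.721138·0.000932936) = √(0.000187611) = 0.013697.
z = (0.288749 − 0.257921)/0.013697 = 0.030828/0.013697 = 2.251.
p-value = P(Z > 2.251) ≈ 0.0122. With α = 0.025, reject H₀.

z = 2.251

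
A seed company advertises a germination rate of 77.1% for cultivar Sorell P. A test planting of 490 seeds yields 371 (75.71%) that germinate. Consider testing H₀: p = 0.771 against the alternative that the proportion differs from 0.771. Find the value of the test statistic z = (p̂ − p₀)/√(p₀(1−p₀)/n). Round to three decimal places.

z = -0.730

p̂ = 371/490 ≈ 0.75714.
Standard error under H₀: √(0.771×0.229/490) = 0.01898.
z = (0.75714 − 0.771)/0.01898 = -0.01386/0.01898 = -0.730.
Two-sided p-value ≈ 2·Φ(−0.730) = 0.4654.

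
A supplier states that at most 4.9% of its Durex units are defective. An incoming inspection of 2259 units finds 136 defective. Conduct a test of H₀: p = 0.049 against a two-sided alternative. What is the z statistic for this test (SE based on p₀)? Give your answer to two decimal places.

p̂ = 136/2259 = 0.06020.
SE = √(p₀(1−p₀)/n) = √(0.046599/2259) = 0.00454.
z = (0.06020 − 0.049)/0.00454 = 0.01120/0.00454 = 2.47.

z = 2.47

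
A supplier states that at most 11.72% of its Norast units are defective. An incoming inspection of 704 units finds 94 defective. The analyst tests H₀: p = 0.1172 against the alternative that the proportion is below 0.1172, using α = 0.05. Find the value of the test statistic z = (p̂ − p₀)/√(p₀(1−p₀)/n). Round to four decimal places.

z = 1.3464

p̂ = 94/704 ≈ 0.133523.
SE = √(p₀(1−p₀)/n) = √(0.10346/704) = 0.012123.
z = (0.133523 − 0.1172)/0.012123 = 0.016323/0.012123 = 1.3464.
p-value = P(Z < 1.346) ≈ 0.9109; since p > α = 0.05, fail to reject H₀.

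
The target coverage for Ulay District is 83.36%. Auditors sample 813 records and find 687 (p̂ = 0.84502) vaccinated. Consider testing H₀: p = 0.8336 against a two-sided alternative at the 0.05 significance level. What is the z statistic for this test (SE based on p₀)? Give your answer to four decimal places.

z = 0.8742

p̂ = 687/813 ≈ 0.8450185.
Under H₀, SE = √(0.8336·0.1664/813) = √(0.000170616) = 0.0130620.
z = (0.8450185 − 0.8336)/0.0130620 = 0.0114185/0.0130620 = 0.8742.
p-value = 2·P(Z > 0.874) ≈ 0.3820. With α = 0.05, fail to reject H₀.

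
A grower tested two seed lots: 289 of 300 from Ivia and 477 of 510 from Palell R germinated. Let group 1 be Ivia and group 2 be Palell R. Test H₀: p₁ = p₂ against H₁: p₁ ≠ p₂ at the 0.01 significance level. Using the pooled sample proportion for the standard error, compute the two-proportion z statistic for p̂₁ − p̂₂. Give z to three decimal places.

z = 1.700

p̂₁ = 289/300 = 0.96333, p̂₂ = 477/510 = 0.93529.
Pooled p̂ = (289+477)/(300+510) = 766/810 = 0.94568.
SE = √(p̂(1−p̂)(1/n₁+1/n₂)) = √(0.94568·0.05432·0.00529412) = √(0.00027196) = 0.01649.
z = (0.96333 − 0.93529)/0.01649 = 0.02804/0.01649 = 1.700.
Two-sided p-value ≈ 2·Φ(−1.700) = 0.0891, so at α = 0.01 we fail to reject H₀.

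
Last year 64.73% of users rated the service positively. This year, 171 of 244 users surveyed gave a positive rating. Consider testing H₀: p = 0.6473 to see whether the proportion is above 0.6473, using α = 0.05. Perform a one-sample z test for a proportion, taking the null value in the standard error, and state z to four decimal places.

z = 1.7497

p̂ = 171/244 = 0.7008197.
SE = √(p₀(1−p₀)/n) = √(0.2283/244) = 0.0305887.
z = (0.7008197 − 0.6473)/0.0305887 = 0.0535197/0.0305887 = 1.7497.
p-value = P(Z > 1.750) ≈ 0.0401; since p < α = 0.05, reject H₀.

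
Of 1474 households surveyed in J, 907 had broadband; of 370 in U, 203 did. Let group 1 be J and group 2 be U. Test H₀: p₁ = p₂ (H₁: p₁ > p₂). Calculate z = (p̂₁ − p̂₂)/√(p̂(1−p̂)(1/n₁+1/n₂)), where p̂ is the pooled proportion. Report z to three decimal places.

z = 2.343

p̂₁ = 907/1474 ≈ 0.61533, p̂₂ = 203/370 ≈ 0.54865.
Pooled p̂ = (907+203)/(1474+370) = 1110/1844 = 0.60195.
SE = √(0.239606 × 0.00338113) = 0.02846.
z = (0.61533 − 0.54865)/0.02846 = 0.06668/0.02846 = 2.343.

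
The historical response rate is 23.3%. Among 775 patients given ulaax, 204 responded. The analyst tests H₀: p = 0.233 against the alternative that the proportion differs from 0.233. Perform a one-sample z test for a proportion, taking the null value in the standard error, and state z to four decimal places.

p̂ = 204/775 ≈ 0.263226.
Under H₀, SE = √(0.233·0.767/775) = √(0.000230595) = 0.015185.
z = (0.263226 − 0.233)/0.015185 = 0.030226/0.015185 = 1.9905.

z = 1.9905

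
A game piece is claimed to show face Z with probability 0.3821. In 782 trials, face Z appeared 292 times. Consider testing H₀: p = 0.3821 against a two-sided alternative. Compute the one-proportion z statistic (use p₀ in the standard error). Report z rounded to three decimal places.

z = -0.501

p̂ = 292/782 ≈ 0.37340.
Standard error under H₀: √(0.3821×0.6179/782) = 0.01738.
z = (0.37340 − 0.3821)/0.01738 = -0.00870/0.01738 = -0.501.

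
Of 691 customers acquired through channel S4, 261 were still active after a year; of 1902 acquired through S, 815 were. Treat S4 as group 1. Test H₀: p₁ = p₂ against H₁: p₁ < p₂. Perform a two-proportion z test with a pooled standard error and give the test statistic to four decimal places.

p̂₁ = 261/691 = 0.377713, p̂₂ = 815/1902 = 0.428496.
Pooled p̂ = (261+815)/(691+1902) = 1076/2593 = 0.414963.
SE = √(p̂(1−p̂)(1/n₁+1/n₂)) = √(0.414963·0.585037·0.00197294) = √(0.000478968) = 0.021885.
z = (0.377713 − 0.428496)/0.021885 = -0.050783/0.021885 = -2.3204.

z = -2.3204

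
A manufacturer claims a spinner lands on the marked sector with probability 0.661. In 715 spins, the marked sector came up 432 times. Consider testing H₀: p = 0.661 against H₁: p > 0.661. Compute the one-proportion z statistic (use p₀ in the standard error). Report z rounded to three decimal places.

z = -3.209

p̂ = 432/715 ≈ 0.60420.
Standard error under H₀: √(0.661×0.339/715) = 0.01770.
z = (0.60420 − 0.661)/0.01770 = -0.05680/0.01770 = -3.209.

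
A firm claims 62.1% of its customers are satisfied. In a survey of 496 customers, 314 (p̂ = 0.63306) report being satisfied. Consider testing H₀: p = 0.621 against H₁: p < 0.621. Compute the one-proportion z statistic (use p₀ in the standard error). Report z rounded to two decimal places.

p̂ = 314/496 = 0.63306.
Under H₀, SE = √(0.621·0.379/496) = √(0.000474514) = 0.02178.
z = (0.63306 − 0.621)/0.02178 = 0.01206/0.02178 = 0.55.
p-value = P(Z < 0.554) ≈ 0.7102.

z = 0.55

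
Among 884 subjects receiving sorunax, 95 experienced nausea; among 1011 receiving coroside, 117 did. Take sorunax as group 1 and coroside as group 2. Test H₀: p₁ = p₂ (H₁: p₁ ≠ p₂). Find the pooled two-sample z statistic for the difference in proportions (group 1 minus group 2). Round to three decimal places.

p̂₁ = 95/884 = 0.10747, p̂₂ = 117/1011 = 0.11573.
Pooled p̂ = (95+117)/(884+1011) = 212/1895 = 0.11187.
SE = √(p̂(1−p̂)(1/n₁+1/n₂)) = √(0.11187·0.88813·0.00212034) = √(0.000210672) = 0.01451.
z = (0.10747 − 0.11573)/0.01451 = -0.00826/0.01451 = -0.569.
Two-sided p-value ≈ 2·Φ(−0.569) = 0.5693.

z = -0.569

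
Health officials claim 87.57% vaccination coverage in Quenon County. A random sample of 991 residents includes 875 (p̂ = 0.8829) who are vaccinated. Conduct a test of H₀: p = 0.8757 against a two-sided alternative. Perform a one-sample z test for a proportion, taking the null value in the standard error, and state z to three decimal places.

p̂ = 875/991 = 0.8829465.
Under H₀, SE = √(0.8757·0.1243/991) = √(0.000109838) = 0.0104804.
z = (0.8829465 − 0.8757)/0.0104804 = 0.0072465/0.0104804 = 0.691.
p-value = 2·P(Z > 0.691) ≈ 0.4893.

z = 0.691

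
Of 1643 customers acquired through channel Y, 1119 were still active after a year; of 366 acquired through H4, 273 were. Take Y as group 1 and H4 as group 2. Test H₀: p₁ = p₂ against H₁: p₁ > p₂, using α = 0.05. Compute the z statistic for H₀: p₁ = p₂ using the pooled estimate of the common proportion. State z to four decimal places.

p̂₁ = 1119/1643 = 0.681071, p̂₂ = 273/366 = 0.745902.
Pooled p̂ = (1119+273)/(1643+366) = 1392/2009 = 0.692882.
SE = √(0.212797 × 0.00334088) = 0.026663.
z = (0.681071 − 0.745902)/0.026663 = -0.064831/0.026663 = -2.4315.
p-value = P(Z > -2.431) ≈ 0.9925; since p > α = 0.05, fail to reject H₀.

z = -2.4315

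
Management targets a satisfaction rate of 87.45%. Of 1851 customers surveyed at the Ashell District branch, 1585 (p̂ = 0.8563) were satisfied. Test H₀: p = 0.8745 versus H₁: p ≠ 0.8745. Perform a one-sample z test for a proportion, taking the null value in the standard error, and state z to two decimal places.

z = -2.36

p̂ = 1585/1851 ≈ 0.8563.
SE = √(p₀(1−p₀)/n) = √(0.10975/1851) = 0.0077.
z = (0.8563 − 0.8745)/0.0077 = -0.0182/0.0077 = -2.36.
Two-sided p-value ≈ 2·Φ(−2.364) = 0.0181.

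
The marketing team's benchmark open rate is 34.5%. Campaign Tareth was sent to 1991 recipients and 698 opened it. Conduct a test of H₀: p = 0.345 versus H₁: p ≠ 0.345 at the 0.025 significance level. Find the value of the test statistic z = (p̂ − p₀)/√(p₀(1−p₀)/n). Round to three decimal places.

z = 0.524

p̂ = 698/1991 ≈ 0.35058.
Under H₀, SE = √(0.345·0.655/1991) = √(0.000113498) = 0.01065.
z = (0.35058 − 0.345)/0.01065 = 0.00558/0.01065 = 0.524.
Two-sided p-value ≈ 2·Φ(−0.524) = 0.6006. With α = 0.025, fail to reject H₀.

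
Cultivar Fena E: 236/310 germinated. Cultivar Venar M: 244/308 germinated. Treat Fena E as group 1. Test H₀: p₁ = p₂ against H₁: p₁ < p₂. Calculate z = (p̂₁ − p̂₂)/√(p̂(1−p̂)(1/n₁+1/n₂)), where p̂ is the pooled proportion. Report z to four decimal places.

z = -0.9228

p̂₁ = 236/310 ≈ 0.761290, p̂₂ = 244/308 ≈ 0.792208.
Pooled p̂ = (236+244)/(310+308) = 480/618 = 0.776699.
SE = √(p̂(1−p̂)(1/n₁+1/n₂)) = √(0.776699·0.223301·0.00647256) = √(0.00112259) = 0.033505.
z = (0.761290 − 0.792208)/0.033505 = -0.030918/0.033505 = -0.9228.
p-value = P(Z < -0.923) ≈ 0.1781.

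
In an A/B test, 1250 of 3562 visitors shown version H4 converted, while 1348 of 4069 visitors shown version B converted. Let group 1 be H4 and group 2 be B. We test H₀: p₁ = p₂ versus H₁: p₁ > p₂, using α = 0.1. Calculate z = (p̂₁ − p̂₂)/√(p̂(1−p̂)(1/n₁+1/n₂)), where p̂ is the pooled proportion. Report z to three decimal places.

z = 1.806

p̂₁ = 1250/3562 ≈ 0.350926, p̂₂ = 1348/4069 ≈ 0.331285.
Pooled p̂ = (1250+1348)/(3562+4069) = 2598/7631 = 0.340453.
SE = √(p̂(1−p̂)(1/n₁+1/n₂)) = √(0.340453·0.659547·0.000526502) = √(0.000118223) = 0.010873.
z = (0.350926 − 0.331285)/0.010873 = 0.019641/0.010873 = 1.806.
p-value = P(Z > 1.806) ≈ 0.0354, so at α = 0.1 we reject H₀.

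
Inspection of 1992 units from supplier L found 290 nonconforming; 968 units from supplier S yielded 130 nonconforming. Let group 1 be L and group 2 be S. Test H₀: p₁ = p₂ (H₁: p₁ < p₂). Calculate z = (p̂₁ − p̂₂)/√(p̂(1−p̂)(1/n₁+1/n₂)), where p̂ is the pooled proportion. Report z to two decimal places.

z = 0.83

p̂₁ = 290/1992 = 0.14558, p̂₂ = 130/968 = 0.13430.
Pooled p̂ = (290+130)/(1992+968) = 420/2960 = 0.14189.
SE = √(p̂(1−p̂)(1/n₁+1/n₂)) = √(0.14189·0.85811·0.00153507) = √(0.000186907) = 0.01367.
z = (0.14558 − 0.13430)/0.01367 = 0.01128/0.01367 = 0.83.
p-value = P(Z < 0.825) ≈ 0.7954.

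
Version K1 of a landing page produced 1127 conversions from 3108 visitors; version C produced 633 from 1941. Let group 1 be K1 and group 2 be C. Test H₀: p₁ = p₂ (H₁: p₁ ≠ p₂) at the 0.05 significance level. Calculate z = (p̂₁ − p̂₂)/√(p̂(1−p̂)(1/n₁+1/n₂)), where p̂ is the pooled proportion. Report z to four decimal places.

z = 2.6471

p̂₁ = 1127/3108 = 0.3626126, p̂₂ = 633/1941 = 0.3261206.
Pooled p̂ = (1127+633)/(3108+1941) = 1760/5049 = 0.3485839.
SE = √(0.227073 × 0.000836949) = 0.0137858.
z = (0.3626126 − 0.3261206)/0.0137858 = 0.0364920/0.0137858 = 2.6471.
p-value = 2·P(Z > 2.647) ≈ 0.0081, so at α = 0.05 we reject H₀.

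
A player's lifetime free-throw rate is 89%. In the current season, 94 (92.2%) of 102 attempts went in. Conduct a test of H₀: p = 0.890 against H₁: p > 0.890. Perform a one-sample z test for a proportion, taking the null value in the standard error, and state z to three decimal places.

p̂ = 94/102 ≈ 0.92157.
SE = √(p₀(1−p₀)/n) = √(0.0979/102) = 0.03098.
z = (0.92157 − 0.89)/0.03098 = 0.03157/0.03098 = 1.019.
p-value = P(Z > 1.019) ≈ 0.1541.

z = 1.019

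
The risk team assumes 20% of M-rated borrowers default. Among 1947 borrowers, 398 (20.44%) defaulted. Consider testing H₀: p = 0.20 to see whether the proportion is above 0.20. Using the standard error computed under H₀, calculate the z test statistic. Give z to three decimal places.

p̂ = 398/1947 = 0.20442.
Standard error under H₀: √(0.2×0.8/1947) = 0.00907.
z = (0.20442 − 0.2)/0.00907 = 0.00442/0.00907 = 0.487.

z = 0.487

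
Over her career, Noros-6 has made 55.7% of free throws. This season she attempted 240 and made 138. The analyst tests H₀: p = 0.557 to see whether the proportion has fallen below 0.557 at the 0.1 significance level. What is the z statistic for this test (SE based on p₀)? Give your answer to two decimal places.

z = 0.56

p̂ = 138/240 = 0.5750.
SE = √(p₀(1−p₀)/n) = √(0.24675/240) = 0.0321.
z = (0.5750 − 0.557)/0.0321 = 0.0180/0.0321 = 0.56.
p-value = P(Z < 0.561) ≈ 0.7127. With α = 0.1, fail to reject H₀.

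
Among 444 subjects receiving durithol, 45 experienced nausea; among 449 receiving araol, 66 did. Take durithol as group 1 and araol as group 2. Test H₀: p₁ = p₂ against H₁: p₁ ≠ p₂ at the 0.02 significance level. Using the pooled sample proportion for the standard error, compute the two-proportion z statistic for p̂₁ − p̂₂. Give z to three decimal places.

z = -2.067

p̂₁ = 45/444 = 0.10135, p̂₂ = 66/449 = 0.14699.
Pooled p̂ = (45+66)/(444+449) = 111/893 = 0.12430.
SE = √(p̂(1−p̂)(1/n₁+1/n₂)) = √(0.12430·0.87570·0.00447942) = √(0.000487583) = 0.02208.
z = (0.10135 − 0.14699)/0.02208 = -0.04564/0.02208 = -2.067.
p-value = 2·P(Z > 2.067) ≈ 0.0387, so at α = 0.02 we fail to reject H₀.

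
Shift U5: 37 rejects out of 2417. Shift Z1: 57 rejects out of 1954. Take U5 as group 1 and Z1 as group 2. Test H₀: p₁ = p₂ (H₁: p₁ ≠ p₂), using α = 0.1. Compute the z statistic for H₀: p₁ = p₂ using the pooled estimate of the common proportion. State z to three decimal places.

z = -3.141

p̂₁ = 37/2417 = 0.015308, p̂₂ = 57/1954 = 0.029171.
Pooled p̂ = (37+57)/(2417+1954) = 94/4371 = 0.021505.
SE = √(0.0210429 × 0.000925507) = 0.004413.
z = (0.015308 − 0.029171)/0.004413 = -0.013863/0.004413 = -3.141.
Two-sided p-value ≈ 2·Φ(−3.141) = 0.0017, so at α = 0.1 we reject H₀.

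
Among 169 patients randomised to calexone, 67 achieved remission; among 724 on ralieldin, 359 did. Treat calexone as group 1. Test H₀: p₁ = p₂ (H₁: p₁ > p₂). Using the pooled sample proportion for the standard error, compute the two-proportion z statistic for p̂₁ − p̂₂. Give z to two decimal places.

z = -2.33

p̂₁ = 67/169 ≈ 0.3964, p̂₂ = 359/724 ≈ 0.4959.
Pooled p̂ = (67+359)/(169+724) = 426/893 = 0.4770.
SE = √(0.249473 × 0.00729838) = 0.0427.
z = (0.3964 − 0.4959)/0.0427 = -0.0995/0.0427 = -2.33.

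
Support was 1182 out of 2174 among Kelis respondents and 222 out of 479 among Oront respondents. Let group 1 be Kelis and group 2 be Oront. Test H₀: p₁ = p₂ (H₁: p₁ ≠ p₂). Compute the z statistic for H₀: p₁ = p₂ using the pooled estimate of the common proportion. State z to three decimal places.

z = 3.185

p̂₁ = 1182/2174 = 0.54370, p̂₂ = 222/479 = 0.46347.
Pooled p̂ = (1182+222)/(2174+479) = 1404/2653 = 0.52921.
SE = √(0.249147 × 0.00254766) = 0.02519.
z = (0.54370 − 0.46347)/0.02519 = 0.08023/0.02519 = 3.185.
p-value = 2·P(Z > 3.185) ≈ 0.0014.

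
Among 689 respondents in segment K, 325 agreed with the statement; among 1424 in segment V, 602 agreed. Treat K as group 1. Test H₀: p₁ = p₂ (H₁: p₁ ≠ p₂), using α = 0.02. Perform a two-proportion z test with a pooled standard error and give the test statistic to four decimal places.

z = 2.1254

p̂₁ = 325/689 = 0.471698, p̂₂ = 602/1424 = 0.422753.
Pooled p̂ = (325+602)/(689+1424) = 927/2113 = 0.438713.
SE = √(0.246244 × 0.00215363) = 0.023029.
z = (0.471698 − 0.422753)/0.023029 = 0.048945/0.023029 = 2.1254.
p-value = 2·P(Z > 2.125) ≈ 0.0336; since p > α = 0.02, fail to reject H₀.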